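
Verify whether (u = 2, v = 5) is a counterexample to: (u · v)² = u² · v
Substituting u = 2, v = 5:
LHS = (2 · 5)² = 100
RHS = 2² · 5 = 20

Since LHS ≠ RHS, this pair disproves the claim.

Answer: Yes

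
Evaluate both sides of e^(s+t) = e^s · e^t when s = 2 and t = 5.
LHS = e^(2+5) = e^7 ≈ 1097
RHS = e^2 · e^5 = e^7 ≈ 1097

LHS = RHS: the two sides agree.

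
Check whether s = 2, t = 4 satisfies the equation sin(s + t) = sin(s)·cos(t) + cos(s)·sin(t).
Substituting s = 2, t = 4:

LHS = sin(2 + 4) = sin(6) ≈ -0.2794
RHS = sin(2)·cos(4) + cos(2)·sin(4) = sin(2)·cos(4) + sin(4)·cos(2) ≈ -0.2794

LHS = RHS, so the equation holds at this point.

Answer: Holds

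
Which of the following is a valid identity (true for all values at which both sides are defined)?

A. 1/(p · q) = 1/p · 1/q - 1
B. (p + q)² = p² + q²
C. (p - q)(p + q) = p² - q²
C

A: fails at (1, 2) — LHS = 1/2, RHS = -1/2.
B: fails at (6, 7) — LHS = 169, RHS = 85.
C: holds — e.g. at (2, 2), both sides equal 0.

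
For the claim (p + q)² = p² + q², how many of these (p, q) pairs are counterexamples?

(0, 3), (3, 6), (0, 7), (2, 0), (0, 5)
1

Testing each pair:
(0, 3): LHS = 9, RHS = 9 → satisfies claim
(3, 6): LHS = 81, RHS = 45 → counterexample
(0, 7): LHS = 49, RHS = 49 → satisfies claim
(2, 0): LHS = 4, RHS = 4 → satisfies claim
(0, 5): LHS = 25, RHS = 25 → satisfies claim

That makes 1 counterexample.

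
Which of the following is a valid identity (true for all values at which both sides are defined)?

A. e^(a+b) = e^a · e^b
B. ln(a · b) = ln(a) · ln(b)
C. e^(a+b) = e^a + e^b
A: holds — e.g. at (0, 1), both sides equal e ≈ 2.718.
B: fails at (2, 3) — LHS = ln(6) ≈ 1.792, RHS = ln(2)·ln(3) ≈ 0.7615.
C: fails at (5, 8) — LHS = e^13 ≈ 442413.4, RHS = e^5 + e^8 ≈ 3129.

Answer: A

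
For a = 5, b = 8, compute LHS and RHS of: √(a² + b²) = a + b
LHS = √(5² + 8²) = √(89) ≈ 9.434
RHS = 5 + 8 = 13

LHS ≠ RHS (they differ by about 3.566), so the equation does not hold here.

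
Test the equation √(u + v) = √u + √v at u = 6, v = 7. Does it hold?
Fails

Substituting u = 6, v = 7:

LHS = √(6 + 7) = √(13) ≈ 3.606
RHS = √6 + √7 = √(6) + √(7) ≈ 5.095

LHS ≠ RHS, so the equation does not hold at this point.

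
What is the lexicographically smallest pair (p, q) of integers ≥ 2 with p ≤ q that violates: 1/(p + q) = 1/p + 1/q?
(p, q) = (2, 2)

Substituting (2, 2) into the claim:
LHS = 1/(2 + 2) = 1/4
RHS = 1/2 + 1/2 = 1

Since LHS ≠ RHS, this pair disproves the claim, and no lexicographically smaller pair (p ≤ q, integers ≥ 2) does.

For instance (3, 6) is also a counterexample (LHS = 1/9, RHS = 1/2), but it's lexicographically larger.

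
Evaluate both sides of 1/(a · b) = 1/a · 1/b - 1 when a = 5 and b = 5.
LHS = 1/(5 · 5) = 1/25
RHS = 1/5 · 1/5 - 1 = -24/25

LHS ≠ RHS, so the equation does not hold here.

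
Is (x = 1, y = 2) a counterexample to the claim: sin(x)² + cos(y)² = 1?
Yes

Substituting x = 1, y = 2:
LHS = sin(1)² + cos(2)² ≈ 0.8813
RHS = 1

Since LHS ≠ RHS, this pair disproves the claim.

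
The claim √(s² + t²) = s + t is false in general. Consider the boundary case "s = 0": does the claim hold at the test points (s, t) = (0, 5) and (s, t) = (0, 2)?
Yes, holds at both test points

At (0, 5): LHS = 5, RHS = 5 → equal
At (0, 2): LHS = 2, RHS = 2 → equal

So the claim does hold at both of these boundary points, even though it is not an identity.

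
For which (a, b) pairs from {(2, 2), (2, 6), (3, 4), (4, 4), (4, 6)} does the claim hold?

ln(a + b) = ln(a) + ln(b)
Testing each pair:
(2, 2): LHS = ln(4) ≈ 1.386, RHS = 2·ln(2) ≈ 1.386 → holds
(2, 6): LHS = ln(8) ≈ 2.079, RHS = ln(2) + ln(6) ≈ 2.485 → fails
(3, 4): LHS = ln(7) ≈ 1.946, RHS = ln(3) + ln(4) ≈ 2.485 → fails
(4, 4): LHS = ln(8) ≈ 2.079, RHS = 2·ln(4) ≈ 2.773 → fails
(4, 6): LHS = ln(10) ≈ 2.303, RHS = ln(4) + ln(6) ≈ 3.178 → fails

1 of 5 pairs satisfies the claim.

Answer: (2, 2)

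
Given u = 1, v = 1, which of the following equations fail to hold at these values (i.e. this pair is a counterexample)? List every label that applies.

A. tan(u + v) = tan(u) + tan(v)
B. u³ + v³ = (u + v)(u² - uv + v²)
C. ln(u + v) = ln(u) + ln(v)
A, C

Evaluating each claim at the given values:
A. LHS = tan(2) ≈ -2.185, RHS = 2·tan(1) ≈ 3.115 → fails here (LHS ≠ RHS)
B. LHS = 2, RHS = 2 → holds here (LHS = RHS)
C. LHS = ln(2) ≈ 0.6931, RHS = 0 → fails here (LHS ≠ RHS)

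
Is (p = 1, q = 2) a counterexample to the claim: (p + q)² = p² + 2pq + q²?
No

Substituting p = 1, q = 2:
LHS = (1 + 2)² = 9
RHS = 1² + 2·1·2 + 2² = 9

The sides agree, so this pair does not disprove the claim.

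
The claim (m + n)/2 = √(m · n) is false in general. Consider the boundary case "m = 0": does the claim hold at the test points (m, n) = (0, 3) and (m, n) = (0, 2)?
No, fails at both test points

At (0, 3): LHS = 3/2 ≠ RHS = 0
At (0, 2): LHS = 1 ≠ RHS = 0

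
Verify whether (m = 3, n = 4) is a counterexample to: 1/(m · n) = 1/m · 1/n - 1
Yes

Substituting m = 3, n = 4:
LHS = 1/(3 · 4) = 1/12
RHS = 1/3 · 1/4 - 1 = -11/12

Since LHS ≠ RHS, this pair disproves the claim.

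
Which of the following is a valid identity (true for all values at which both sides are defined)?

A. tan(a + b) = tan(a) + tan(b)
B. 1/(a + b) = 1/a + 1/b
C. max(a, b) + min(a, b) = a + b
C

A: fails at (3, 4) — LHS = tan(7) ≈ 0.8714, RHS = tan(3) + tan(4) ≈ 1.015.
B: fails at (5, 8) — LHS = 1/13, RHS = 13/40.
C: holds — e.g. at (3, 7), both sides equal 10.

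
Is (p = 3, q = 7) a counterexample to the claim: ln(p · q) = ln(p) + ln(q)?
Substituting p = 3, q = 7:
LHS = ln(3 · 7) = ln(21) ≈ 3.045
RHS = ln(3) + ln(7) ≈ 3.045

The sides agree, so this pair does not disprove the claim.

Answer: No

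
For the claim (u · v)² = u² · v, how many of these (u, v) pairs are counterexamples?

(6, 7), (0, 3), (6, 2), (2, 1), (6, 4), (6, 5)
Testing each pair:
(6, 7): LHS = 1764, RHS = 252 → counterexample
(0, 3): LHS = 0, RHS = 0 → satisfies claim
(6, 2): LHS = 144, RHS = 72 → counterexample
(2, 1): LHS = 4, RHS = 4 → satisfies claim
(6, 4): LHS = 576, RHS = 144 → counterexample
(6, 5): LHS = 900, RHS = 180 → counterexample

That makes 4 counterexamples.

Answer: 4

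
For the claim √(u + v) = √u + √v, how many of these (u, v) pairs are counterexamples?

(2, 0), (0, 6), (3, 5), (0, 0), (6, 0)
Testing each pair:
(2, 0): LHS = √(2) ≈ 1.414, RHS = √(2) ≈ 1.414 → satisfies claim
(0, 6): LHS = √(6) ≈ 2.449, RHS = √(6) ≈ 2.449 → satisfies claim
(3, 5): LHS = 2·√(2) ≈ 2.828, RHS = √(3) + √(5) ≈ 3.968 → counterexample
(0, 0): LHS = 0, RHS = 0 → satisfies claim
(6, 0): LHS = √(6) ≈ 2.449, RHS = √(6) ≈ 2.449 → satisfies claim

That makes 1 counterexample.

Answer: 1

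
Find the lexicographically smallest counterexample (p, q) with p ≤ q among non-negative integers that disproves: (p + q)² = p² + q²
(p, q) = (1, 1)

Substituting (1, 1) into the claim:
LHS = (1 + 1)² = 4
RHS = 1² + 1² = 2

Since LHS ≠ RHS, this pair disproves the claim, and no lexicographically smaller pair (p ≤ q, non-negative integers) does.

For instance (1, 6) is also a counterexample (LHS = 49, RHS = 37), but it's lexicographically larger.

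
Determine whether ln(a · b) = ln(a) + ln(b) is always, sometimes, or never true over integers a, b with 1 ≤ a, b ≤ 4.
Always true

The identity holds for every pair in the range. For instance at (a, b) = (4, 1): both sides equal ln(4) ≈ 1.386.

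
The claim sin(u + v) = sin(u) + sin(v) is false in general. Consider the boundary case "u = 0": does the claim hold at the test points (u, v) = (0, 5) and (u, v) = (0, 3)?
At (0, 5): LHS = sin(5) ≈ -0.9589, RHS = sin(5) ≈ -0.9589 → equal
At (0, 3): LHS = sin(3) ≈ 0.1411, RHS = sin(3) ≈ 0.1411 → equal

So the claim does hold at both of these boundary points, even though it is not an identity.

Answer: Yes, holds at both test points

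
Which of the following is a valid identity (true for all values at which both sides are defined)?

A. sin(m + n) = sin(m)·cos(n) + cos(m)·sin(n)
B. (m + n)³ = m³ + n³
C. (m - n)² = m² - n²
A: holds — e.g. at (5, 8), both sides equal sin(13) ≈ 0.4202.
B: fails at (1, 4) — LHS = 125, RHS = 65.
C: fails at (1, 4) — LHS = 9, RHS = -15.

Answer: A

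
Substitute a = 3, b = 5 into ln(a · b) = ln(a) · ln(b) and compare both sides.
LHS = ln(3 · 5) = ln(15) ≈ 2.708
RHS = ln(3) · ln(5) ≈ 1.768

LHS ≠ RHS (they differ by about 0.9399), so the equation does not hold here.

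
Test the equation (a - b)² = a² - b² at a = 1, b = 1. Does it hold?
Holds

Substituting a = 1, b = 1:

LHS = (1 - 1)² = 0
RHS = 1² - 1² = 0

LHS = RHS, so the equation holds at this point.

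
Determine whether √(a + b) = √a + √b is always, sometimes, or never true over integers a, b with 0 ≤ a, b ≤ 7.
It holds at (a, b) = (0, 1) (both sides equal 1), but fails at (a, b) = (2, 2) (LHS = 2, RHS = 2·√(2) ≈ 2.828).

Answer: Sometimes true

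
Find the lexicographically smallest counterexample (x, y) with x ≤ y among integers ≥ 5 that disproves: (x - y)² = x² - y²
At (5, 5): both sides equal 0, so it holds there.

Substituting (5, 6) into the claim:
LHS = (5 - 6)² = 1
RHS = 5² - 6² = -11

Since LHS ≠ RHS, this pair disproves the claim, and no lexicographically smaller pair (x ≤ y, integers ≥ 5) does.

For instance (8, 11) is also a counterexample (LHS = 9, RHS = -57), but it's lexicographically larger.

Answer: (x, y) = (5, 6)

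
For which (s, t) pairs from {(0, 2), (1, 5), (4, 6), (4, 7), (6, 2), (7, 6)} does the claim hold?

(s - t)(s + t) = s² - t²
All pairs

Testing each pair:
(0, 2): LHS = -4, RHS = -4 → holds
(1, 5): LHS = -24, RHS = -24 → holds
(4, 6): LHS = -20, RHS = -20 → holds
(4, 7): LHS = -33, RHS = -33 → holds
(6, 2): LHS = 32, RHS = 32 → holds
(7, 6): LHS = 13, RHS = 13 → holds

Every pair satisfies the claim.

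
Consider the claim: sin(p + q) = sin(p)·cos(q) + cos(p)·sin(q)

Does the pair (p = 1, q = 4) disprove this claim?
Substituting p = 1, q = 4:
LHS = sin(1 + 4) = sin(5) ≈ -0.9589
RHS = sin(1)·cos(4) + cos(1)·sin(4) = sin(1)·cos(4) + sin(4)·cos(1) ≈ -0.9589

The sides agree, so this pair does not disprove the claim.

Answer: No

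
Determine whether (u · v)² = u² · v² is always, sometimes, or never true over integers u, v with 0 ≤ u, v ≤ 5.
The identity holds for every pair in the range. For instance at (u, v) = (0, 3): both sides equal 0.

Answer: Always true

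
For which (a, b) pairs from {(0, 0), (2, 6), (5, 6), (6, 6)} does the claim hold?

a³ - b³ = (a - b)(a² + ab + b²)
Testing each pair:
(0, 0): LHS = 0, RHS = 0 → holds
(2, 6): LHS = -208, RHS = -208 → holds
(5, 6): LHS = -91, RHS = -91 → holds
(6, 6): LHS = 0, RHS = 0 → holds

Every pair satisfies the claim.

Answer: All pairs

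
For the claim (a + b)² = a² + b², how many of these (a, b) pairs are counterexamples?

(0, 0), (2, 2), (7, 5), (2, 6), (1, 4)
4

Testing each pair:
(0, 0): LHS = 0, RHS = 0 → satisfies claim
(2, 2): LHS = 16, RHS = 8 → counterexample
(7, 5): LHS = 144, RHS = 74 → counterexample
(2, 6): LHS = 64, RHS = 40 → counterexample
(1, 4): LHS = 25, RHS = 17 → counterexample

That makes 4 counterexamples.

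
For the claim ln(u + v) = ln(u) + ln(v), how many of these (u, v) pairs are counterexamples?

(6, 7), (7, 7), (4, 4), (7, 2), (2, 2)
4

Testing each pair:
(6, 7): LHS = ln(13) ≈ 2.565, RHS = ln(6) + ln(7) ≈ 3.738 → counterexample
(7, 7): LHS = ln(14) ≈ 2.639, RHS = 2·ln(7) ≈ 3.892 → counterexample
(4, 4): LHS = ln(8) ≈ 2.079, RHS = 2·ln(4) ≈ 2.773 → counterexample
(7, 2): LHS = ln(9) ≈ 2.197, RHS = ln(2) + ln(7) ≈ 2.639 → counterexample
(2, 2): LHS = ln(4) ≈ 1.386, RHS = 2·ln(2) ≈ 1.386 → satisfies claim

That makes 4 counterexamples.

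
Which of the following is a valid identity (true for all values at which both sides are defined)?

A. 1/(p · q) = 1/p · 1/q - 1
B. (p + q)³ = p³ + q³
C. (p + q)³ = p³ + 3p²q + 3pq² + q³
A: fails at (3, 5) — LHS = 1/15, RHS = -14/15.
B: fails at (1, 3) — LHS = 64, RHS = 28.
C: holds — e.g. at (4, 5), both sides equal 729.

Answer: C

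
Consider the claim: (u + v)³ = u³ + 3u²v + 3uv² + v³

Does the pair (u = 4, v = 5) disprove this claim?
Substituting u = 4, v = 5:
LHS = (4 + 5)³ = 729
RHS = 4³ + 3·4²·5 + 3·4·5² + 5³ = 729

The sides agree, so this pair does not disprove the claim.

Answer: No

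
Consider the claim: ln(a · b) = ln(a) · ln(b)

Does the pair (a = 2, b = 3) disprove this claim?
Yes

Substituting a = 2, b = 3:
LHS = ln(2 · 3) = ln(6) ≈ 1.792
RHS = ln(2) · ln(3) ≈ 0.7615

Since LHS ≠ RHS, this pair disproves the claim.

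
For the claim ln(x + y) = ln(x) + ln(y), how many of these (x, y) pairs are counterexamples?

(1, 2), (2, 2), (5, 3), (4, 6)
3

Testing each pair:
(1, 2): LHS = ln(3) ≈ 1.099, RHS = ln(2) ≈ 0.6931 → counterexample
(2, 2): LHS = ln(4) ≈ 1.386, RHS = 2·ln(2) ≈ 1.386 → satisfies claim
(5, 3): LHS = ln(8) ≈ 2.079, RHS = ln(3) + ln(5) ≈ 2.708 → counterexample
(4, 6): LHS = ln(10) ≈ 2.303, RHS = ln(4) + ln(6) ≈ 3.178 → counterexample

That makes 3 counterexamples.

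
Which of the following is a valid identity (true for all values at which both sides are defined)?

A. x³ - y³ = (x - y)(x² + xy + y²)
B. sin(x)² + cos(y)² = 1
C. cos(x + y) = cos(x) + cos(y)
A: holds — e.g. at (3, 4), both sides equal -37.
B: fails at (3, 7) — LHS = sin(3)² + cos(7)² ≈ 0.5883, RHS = 1.
C: fails at (5, 8) — LHS = cos(13) ≈ 0.9074, RHS = cos(8) + cos(5) ≈ 0.1382.

Answer: A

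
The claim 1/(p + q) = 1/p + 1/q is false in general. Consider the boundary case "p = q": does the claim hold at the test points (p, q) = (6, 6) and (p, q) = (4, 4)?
No, fails at both test points

At (6, 6): LHS = 1/12 ≠ RHS = 1/3
At (4, 4): LHS = 1/8 ≠ RHS = 1/2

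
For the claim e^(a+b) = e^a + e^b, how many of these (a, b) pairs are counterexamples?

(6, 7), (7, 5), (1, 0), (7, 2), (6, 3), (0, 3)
Testing each pair:
(6, 7): LHS = e^13 ≈ 442413.4, RHS = e^6 + e^7 ≈ 1500 → counterexample
(7, 5): LHS = e^12 ≈ 162754.8, RHS = e^5 + e^7 ≈ 1245 → counterexample
(1, 0): LHS = e ≈ 2.718, RHS = 1 + e ≈ 3.718 → counterexample
(7, 2): LHS = e^9 ≈ 8103, RHS = e^2 + e^7 ≈ 1104 → counterexample
(6, 3): LHS = e^9 ≈ 8103, RHS = e^3 + e^6 ≈ 423.5 → counterexample
(0, 3): LHS = e^3 ≈ 20.09, RHS = 1 + e^3 ≈ 21.09 → counterexample

That makes 6 counterexamples.

Answer: 6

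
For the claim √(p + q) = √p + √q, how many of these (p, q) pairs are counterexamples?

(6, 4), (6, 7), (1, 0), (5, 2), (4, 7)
4

Testing each pair:
(6, 4): LHS = √(10) ≈ 3.162, RHS = 2 + √(6) ≈ 4.449 → counterexample
(6, 7): LHS = √(13) ≈ 3.606, RHS = √(6) + √(7) ≈ 5.095 → counterexample
(1, 0): LHS = 1, RHS = 1 → satisfies claim
(5, 2): LHS = √(7) ≈ 2.646, RHS = √(2) + √(5) ≈ 3.65 → counterexample
(4, 7): LHS = √(11) ≈ 3.317, RHS = 2 + √(7) ≈ 4.646 → counterexample

That makes 4 counterexamples.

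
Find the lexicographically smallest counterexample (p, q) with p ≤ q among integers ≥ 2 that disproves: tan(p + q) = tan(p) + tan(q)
(p, q) = (2, 2)

Substituting (2, 2) into the claim:
LHS = tan(2 + 2) = tan(4) ≈ 1.158
RHS = tan(2) + tan(2) = 2·tan(2) ≈ -4.37

Since LHS ≠ RHS, this pair disproves the claim, and no lexicographically smaller pair (p ≤ q, integers ≥ 2) does.

For instance (2, 5) is also a counterexample (LHS = tan(7) ≈ 0.8714, RHS = tan(5) + tan(2) ≈ -5.566), but it's lexicographically larger.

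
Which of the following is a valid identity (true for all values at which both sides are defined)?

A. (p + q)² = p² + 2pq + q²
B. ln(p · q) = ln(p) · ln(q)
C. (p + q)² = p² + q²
A

A: holds — e.g. at (2, 7), both sides equal 81.
B: fails at (1, 5) — LHS = ln(5) ≈ 1.609, RHS = 0.
C: fails at (1, 2) — LHS = 9, RHS = 5.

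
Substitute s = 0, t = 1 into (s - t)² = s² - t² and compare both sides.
LHS = (0 - 1)² = 1
RHS = 0² - 1² = -1

LHS ≠ RHS, so the equation does not hold here.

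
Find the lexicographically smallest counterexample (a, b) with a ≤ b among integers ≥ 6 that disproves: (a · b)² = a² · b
Substituting (6, 6) into the claim:
LHS = (6 · 6)² = 1296
RHS = 6² · 6 = 216

Since LHS ≠ RHS, this pair disproves the claim, and no lexicographically smaller pair (a ≤ b, integers ≥ 6) does.

For instance (12, 12) is also a counterexample (LHS = 20736, RHS = 1728), but it's lexicographically larger.

Answer: (a, b) = (6, 6)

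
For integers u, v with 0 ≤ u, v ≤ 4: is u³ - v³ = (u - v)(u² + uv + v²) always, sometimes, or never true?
The identity holds for every pair in the range. For instance at (u, v) = (1, 1): both sides equal 0.

Answer: Always true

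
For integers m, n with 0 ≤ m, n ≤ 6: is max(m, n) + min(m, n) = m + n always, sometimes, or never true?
Always true

The identity holds for every pair in the range. For instance at (m, n) = (6, 1): both sides equal 7.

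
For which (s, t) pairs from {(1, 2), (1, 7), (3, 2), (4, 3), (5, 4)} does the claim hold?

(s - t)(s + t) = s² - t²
Testing each pair:
(1, 2): LHS = -3, RHS = -3 → holds
(1, 7): LHS = -48, RHS = -48 → holds
(3, 2): LHS = 5, RHS = 5 → holds
(4, 3): LHS = 7, RHS = 7 → holds
(5, 4): LHS = 9, RHS = 9 → holds

Every pair satisfies the claim.

Answer: All pairs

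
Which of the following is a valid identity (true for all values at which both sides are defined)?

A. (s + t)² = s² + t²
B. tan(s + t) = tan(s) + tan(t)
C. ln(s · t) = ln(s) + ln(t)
A: fails at (4, 4) — LHS = 64, RHS = 32.
B: fails at (5, 5) — LHS = tan(10) ≈ 0.6484, RHS = 2·tan(5) ≈ -6.761.
C: holds — e.g. at (3, 5), both sides equal ln(15) ≈ 2.708.

Answer: C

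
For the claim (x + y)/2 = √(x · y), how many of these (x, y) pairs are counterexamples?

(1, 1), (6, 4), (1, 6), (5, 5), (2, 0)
Testing each pair:
(1, 1): LHS = 1, RHS = 1 → satisfies claim
(6, 4): LHS = 5, RHS = 2·√(6) ≈ 4.899 → counterexample
(1, 6): LHS = 7/2, RHS = √(6) ≈ 2.449 → counterexample
(5, 5): LHS = 5, RHS = 5 → satisfies claim
(2, 0): LHS = 1, RHS = 0 → counterexample

That makes 3 counterexamples.

Answer: 3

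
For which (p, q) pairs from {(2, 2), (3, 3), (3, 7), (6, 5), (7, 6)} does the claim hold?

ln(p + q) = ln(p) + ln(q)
Testing each pair:
(2, 2): LHS = ln(4) ≈ 1.386, RHS = 2·ln(2) ≈ 1.386 → holds
(3, 3): LHS = ln(6) ≈ 1.792, RHS = 2·ln(3) ≈ 2.197 → fails
(3, 7): LHS = ln(10) ≈ 2.303, RHS = ln(3) + ln(7) ≈ 3.045 → fails
(6, 5): LHS = ln(11) ≈ 2.398, RHS = ln(5) + ln(6) ≈ 3.401 → fails
(7, 6): LHS = ln(13) ≈ 2.565, RHS = ln(6) + ln(7) ≈ 3.738 → fails

1 of 5 pairs satisfies the claim.

Answer: (2, 2)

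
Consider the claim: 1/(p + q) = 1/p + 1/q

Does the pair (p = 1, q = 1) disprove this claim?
Substituting p = 1, q = 1:
LHS = 1/(1 + 1) = 1/2
RHS = 1/1 + 1/1 = 2

Since LHS ≠ RHS, this pair disproves the claim.

Answer: Yes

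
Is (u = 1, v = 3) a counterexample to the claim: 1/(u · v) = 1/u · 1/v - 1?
Yes

Substituting u = 1, v = 3:
LHS = 1/(1 · 3) = 1/3
RHS = 1/1 · 1/3 - 1 = -2/3

Since LHS ≠ RHS, this pair disproves the claim.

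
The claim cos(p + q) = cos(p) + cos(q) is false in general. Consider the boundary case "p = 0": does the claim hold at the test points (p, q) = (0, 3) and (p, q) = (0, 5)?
No, fails at both test points

At (0, 3): LHS = cos(3) ≈ -0.99 ≠ RHS = cos(3) + 1 ≈ 0.01001
At (0, 5): LHS = cos(5) ≈ 0.2837 ≠ RHS = cos(5) + 1 ≈ 1.284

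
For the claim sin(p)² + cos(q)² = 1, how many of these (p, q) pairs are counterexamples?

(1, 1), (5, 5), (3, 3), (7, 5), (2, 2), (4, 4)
Testing each pair:
(1, 1): LHS = cos(1)² + sin(1)² = 1, RHS = 1 → satisfies claim
(5, 5): LHS = cos(5)² + sin(5)² = 1, RHS = 1 → satisfies claim
(3, 3): LHS = sin(3)² + cos(3)² = 1, RHS = 1 → satisfies claim
(7, 5): LHS = cos(5)² + sin(7)² ≈ 0.5121, RHS = 1 → counterexample
(2, 2): LHS = cos(2)² + sin(2)² = 1, RHS = 1 → satisfies claim
(4, 4): LHS = cos(4)² + sin(4)² = 1, RHS = 1 → satisfies claim

That makes 1 counterexample.

Answer: 1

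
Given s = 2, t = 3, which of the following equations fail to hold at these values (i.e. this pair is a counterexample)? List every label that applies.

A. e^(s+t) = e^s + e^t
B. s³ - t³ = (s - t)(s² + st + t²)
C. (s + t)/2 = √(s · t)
A, C

Evaluating each claim at the given values:
A. LHS = e^5 ≈ 148.4, RHS = e^2 + e^3 ≈ 27.47 → fails here (LHS ≠ RHS)
B. LHS = -19, RHS = -19 → holds here (LHS = RHS)
C. LHS = 5/2, RHS = √(6) ≈ 2.449 → fails here (LHS ≠ RHS)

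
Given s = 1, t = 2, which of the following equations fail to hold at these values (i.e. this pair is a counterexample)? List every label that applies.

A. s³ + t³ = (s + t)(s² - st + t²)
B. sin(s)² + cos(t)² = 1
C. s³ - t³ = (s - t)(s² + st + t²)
B

Evaluating each claim at the given values:
A. LHS = 9, RHS = 9 → holds here (LHS = RHS)
B. LHS = cos(2)² + sin(1)² ≈ 0.8813, RHS = 1 → fails here (LHS ≠ RHS)
C. LHS = -7, RHS = -7 → holds here (LHS = RHS)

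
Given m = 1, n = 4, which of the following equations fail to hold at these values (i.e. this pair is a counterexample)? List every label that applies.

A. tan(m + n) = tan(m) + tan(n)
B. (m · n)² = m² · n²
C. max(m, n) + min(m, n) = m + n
Evaluating each claim at the given values:
A. LHS = tan(5) ≈ -3.381, RHS = tan(4) + tan(1) ≈ 2.715 → fails here (LHS ≠ RHS)
B. LHS = 16, RHS = 16 → holds here (LHS = RHS)
C. LHS = 5, RHS = 5 → holds here (LHS = RHS)

Answer: A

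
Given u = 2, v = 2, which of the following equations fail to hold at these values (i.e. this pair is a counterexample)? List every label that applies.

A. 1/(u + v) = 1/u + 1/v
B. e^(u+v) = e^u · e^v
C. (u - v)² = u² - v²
Evaluating each claim at the given values:
A. LHS = 1/4, RHS = 1 → fails here (LHS ≠ RHS)
B. LHS = e^4 ≈ 54.6, RHS = e^4 ≈ 54.6 → holds here (LHS = RHS)
C. LHS = 0, RHS = 0 → holds here (LHS = RHS)

Answer: A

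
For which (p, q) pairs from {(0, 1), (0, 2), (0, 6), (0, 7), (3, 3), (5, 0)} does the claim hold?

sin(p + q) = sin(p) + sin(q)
Testing each pair:
(0, 1): LHS = sin(1) ≈ 0.8415, RHS = sin(1) ≈ 0.8415 → holds
(0, 2): LHS = sin(2) ≈ 0.9093, RHS = sin(2) ≈ 0.9093 → holds
(0, 6): LHS = sin(6) ≈ -0.2794, RHS = sin(6) ≈ -0.2794 → holds
(0, 7): LHS = sin(7) ≈ 0.657, RHS = sin(7) ≈ 0.657 → holds
(3, 3): LHS = sin(6) ≈ -0.2794, RHS = 2·sin(3) ≈ 0.2822 → fails
(5, 0): LHS = sin(5) ≈ -0.9589, RHS = sin(5) ≈ -0.9589 → holds

5 of 6 pairs satisfy the claim.

Answer: (0, 1), (0, 2), (0, 6), (0, 7), (5, 0)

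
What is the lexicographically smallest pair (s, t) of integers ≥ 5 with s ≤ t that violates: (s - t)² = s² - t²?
At (5, 5): both sides equal 0, so it holds there.

Substituting (5, 6) into the claim:
LHS = (5 - 6)² = 1
RHS = 5² - 6² = -11

Since LHS ≠ RHS, this pair disproves the claim, and no lexicographically smaller pair (s ≤ t, integers ≥ 5) does.

For instance (6, 8) is also a counterexample (LHS = 4, RHS = -28), but it's lexicographically larger.

Answer: (s, t) = (5, 6)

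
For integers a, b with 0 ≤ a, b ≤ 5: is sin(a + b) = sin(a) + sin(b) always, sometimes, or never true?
Sometimes true

It holds at (a, b) = (0, 4) (both sides equal sin(4) ≈ -0.7568), but fails at (a, b) = (4, 1) (LHS = sin(5) ≈ -0.9589, RHS = sin(4) + sin(1) ≈ 0.08467).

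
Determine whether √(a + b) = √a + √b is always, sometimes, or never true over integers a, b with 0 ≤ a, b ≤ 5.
It holds at (a, b) = (0, 4) (both sides equal 2), but fails at (a, b) = (5, 1) (LHS = √(6) ≈ 2.449, RHS = 1 + √(5) ≈ 3.236).

Answer: Sometimes true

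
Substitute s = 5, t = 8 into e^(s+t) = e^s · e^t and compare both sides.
LHS = e^(5+8) = e^13 ≈ 442413.4
RHS = e^5 · e^8 = e^13 ≈ 442413.4

LHS = RHS: the two sides agree.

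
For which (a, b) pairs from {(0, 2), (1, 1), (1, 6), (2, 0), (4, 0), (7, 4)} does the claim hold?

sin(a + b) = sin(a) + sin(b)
Testing each pair:
(0, 2): LHS = sin(2) ≈ 0.9093, RHS = sin(2) ≈ 0.9093 → holds
(1, 1): LHS = sin(2) ≈ 0.9093, RHS = 2·sin(1) ≈ 1.683 → fails
(1, 6): LHS = sin(7) ≈ 0.657, RHS = sin(6) + sin(1) ≈ 0.5621 → fails
(2, 0): LHS = sin(2) ≈ 0.9093, RHS = sin(2) ≈ 0.9093 → holds
(4, 0): LHS = sin(4) ≈ -0.7568, RHS = sin(4) ≈ -0.7568 → holds
(7, 4): LHS = sin(11) ≈ -1, RHS = sin(4) + sin(7) ≈ -0.09982 → fails

3 of 6 pairs satisfy the claim.

Answer: (0, 2), (2, 0), (4, 0)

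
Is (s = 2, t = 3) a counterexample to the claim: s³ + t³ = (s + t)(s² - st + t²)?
Substituting s = 2, t = 3:
LHS = 2³ + 3³ = 35
RHS = (2 + 3)(2² - 2·3 + 3²) = 35

The sides agree, so this pair does not disprove the claim.

Answer: No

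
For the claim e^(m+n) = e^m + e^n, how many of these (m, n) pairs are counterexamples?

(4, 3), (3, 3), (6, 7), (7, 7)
Testing each pair:
(4, 3): LHS = e^7 ≈ 1097, RHS = e^3 + e^4 ≈ 74.68 → counterexample
(3, 3): LHS = e^6 ≈ 403.4, RHS = 2·e^3 ≈ 40.17 → counterexample
(6, 7): LHS = e^13 ≈ 442413.4, RHS = e^6 + e^7 ≈ 1500 → counterexample
(7, 7): LHS = e^14 ≈ 1202604.3, RHS = 2·e^7 ≈ 2193 → counterexample

That makes 4 counterexamples.

Answer: 4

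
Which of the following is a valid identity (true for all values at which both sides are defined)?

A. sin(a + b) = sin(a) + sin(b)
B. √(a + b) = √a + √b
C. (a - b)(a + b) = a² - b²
C

A: fails at (3, 4) — LHS = sin(7) ≈ 0.657, RHS = sin(4) + sin(3) ≈ -0.6157.
B: fails at (1, 1) — LHS = √(2) ≈ 1.414, RHS = 2.
C: holds — e.g. at (5, 8), both sides equal -39.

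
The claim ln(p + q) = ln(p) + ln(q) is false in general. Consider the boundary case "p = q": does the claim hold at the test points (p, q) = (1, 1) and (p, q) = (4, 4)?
At (1, 1): LHS = ln(2) ≈ 0.6931 ≠ RHS = 0
At (4, 4): LHS = ln(8) ≈ 2.079 ≠ RHS = 2·ln(4) ≈ 2.773

Answer: No, fails at both test points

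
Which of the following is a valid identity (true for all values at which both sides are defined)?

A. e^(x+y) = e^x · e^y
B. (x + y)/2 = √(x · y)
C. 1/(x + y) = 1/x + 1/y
A

A: holds — e.g. at (0, 1), both sides equal e ≈ 2.718.
B: fails at (2, 3) — LHS = 5/2, RHS = √(6) ≈ 2.449.
C: fails at (3, 5) — LHS = 1/8, RHS = 8/15.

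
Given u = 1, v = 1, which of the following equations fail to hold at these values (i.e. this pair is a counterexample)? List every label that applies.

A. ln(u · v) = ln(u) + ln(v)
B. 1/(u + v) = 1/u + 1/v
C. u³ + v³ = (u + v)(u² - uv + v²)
B

Evaluating each claim at the given values:
A. LHS = 0, RHS = 0 → holds here (LHS = RHS)
B. LHS = 1/2, RHS = 2 → fails here (LHS ≠ RHS)
C. LHS = 2, RHS = 2 → holds here (LHS = RHS)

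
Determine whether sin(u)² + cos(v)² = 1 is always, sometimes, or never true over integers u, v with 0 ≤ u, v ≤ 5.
It holds at (u, v) = (1, 1) (both sides equal 1), but fails at (u, v) = (1, 0) (LHS = sin(1)² + 1 ≈ 1.708, RHS = 1).

Answer: Sometimes true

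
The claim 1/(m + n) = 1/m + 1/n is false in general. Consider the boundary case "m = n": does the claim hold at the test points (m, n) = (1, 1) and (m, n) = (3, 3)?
At (1, 1): LHS = 1/2 ≠ RHS = 2
At (3, 3): LHS = 1/6 ≠ RHS = 2/3

Answer: No, fails at both test points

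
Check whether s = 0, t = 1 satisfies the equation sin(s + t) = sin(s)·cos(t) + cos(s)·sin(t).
Holds

Substituting s = 0, t = 1:

LHS = sin(0 + 1) = sin(1) ≈ 0.8415
RHS = sin(0)·cos(1) + cos(0)·sin(1) = sin(1) ≈ 0.8415

LHS = RHS, so the equation holds at this point.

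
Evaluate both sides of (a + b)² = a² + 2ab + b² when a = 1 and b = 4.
LHS = (1 + 4)² = 25
RHS = 1² + 2·1·4 + 4² = 25

LHS = RHS: the two sides agree.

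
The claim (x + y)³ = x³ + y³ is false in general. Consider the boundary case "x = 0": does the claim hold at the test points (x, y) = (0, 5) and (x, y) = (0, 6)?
Yes, holds at both test points

At (0, 5): LHS = 125, RHS = 125 → equal
At (0, 6): LHS = 216, RHS = 216 → equal

So the claim does hold at both of these boundary points, even though it is not an identity.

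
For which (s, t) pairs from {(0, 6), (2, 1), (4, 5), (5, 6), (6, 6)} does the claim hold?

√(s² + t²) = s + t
Testing each pair:
(0, 6): LHS = 6, RHS = 6 → holds
(2, 1): LHS = √(5) ≈ 2.236, RHS = 3 → fails
(4, 5): LHS = √(41) ≈ 6.403, RHS = 9 → fails
(5, 6): LHS = √(61) ≈ 7.81, RHS = 11 → fails
(6, 6): LHS = 6·√(2) ≈ 8.485, RHS = 12 → fails

1 of 5 pairs satisfies the claim.

Answer: (0, 6)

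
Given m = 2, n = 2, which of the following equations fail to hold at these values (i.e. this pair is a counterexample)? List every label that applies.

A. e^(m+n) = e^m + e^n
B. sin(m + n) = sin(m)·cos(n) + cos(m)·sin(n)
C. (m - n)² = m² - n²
A

Evaluating each claim at the given values:
A. LHS = e^4 ≈ 54.6, RHS = 2·e^2 ≈ 14.78 → fails here (LHS ≠ RHS)
B. LHS = sin(4) ≈ -0.7568, RHS = 2·sin(2)·cos(2) ≈ -0.7568 → holds here (LHS = RHS)
C. LHS = 0, RHS = 0 → holds here (LHS = RHS)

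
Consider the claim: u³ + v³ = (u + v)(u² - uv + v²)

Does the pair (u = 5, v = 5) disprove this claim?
Substituting u = 5, v = 5:
LHS = 5³ + 5³ = 250
RHS = (5 + 5)(5² - 5·5 + 5²) = 250

The sides agree, so this pair does not disprove the claim.

Answer: No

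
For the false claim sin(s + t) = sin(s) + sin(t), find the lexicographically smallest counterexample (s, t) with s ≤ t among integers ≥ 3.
Substituting (3, 3) into the claim:
LHS = sin(3 + 3) = sin(6) ≈ -0.2794
RHS = sin(3) + sin(3) = 2·sin(3) ≈ 0.2822

Since LHS ≠ RHS, this pair disproves the claim, and no lexicographically smaller pair (s ≤ t, integers ≥ 3) does.

For instance (8, 9) is also a counterexample (LHS = sin(17) ≈ -0.9614, RHS = sin(9) + sin(8) ≈ 1.401), but it's lexicographically larger.

Answer: (s, t) = (3, 3)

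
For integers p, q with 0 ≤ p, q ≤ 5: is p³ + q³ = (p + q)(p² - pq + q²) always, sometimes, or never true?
The identity holds for every pair in the range. For instance at (p, q) = (5, 5): both sides equal 250.

Answer: Always true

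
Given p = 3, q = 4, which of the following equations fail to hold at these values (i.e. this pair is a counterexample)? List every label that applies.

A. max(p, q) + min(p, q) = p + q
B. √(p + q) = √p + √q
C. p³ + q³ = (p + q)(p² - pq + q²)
Evaluating each claim at the given values:
A. LHS = 7, RHS = 7 → holds here (LHS = RHS)
B. LHS = √(7) ≈ 2.646, RHS = √(3) + 2 ≈ 3.732 → fails here (LHS ≠ RHS)
C. LHS = 91, RHS = 91 → holds here (LHS = RHS)

Answer: B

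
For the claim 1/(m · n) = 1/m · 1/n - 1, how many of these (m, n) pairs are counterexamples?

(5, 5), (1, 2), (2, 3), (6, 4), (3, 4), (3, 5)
Testing each pair:
(5, 5): LHS = 1/25, RHS = -24/25 → counterexample
(1, 2): LHS = 1/2, RHS = -1/2 → counterexample
(2, 3): LHS = 1/6, RHS = -5/6 → counterexample
(6, 4): LHS = 1/24, RHS = -23/24 → counterexample
(3, 4): LHS = 1/12, RHS = -11/12 → counterexample
(3, 5): LHS = 1/15, RHS = -14/15 → counterexample

That makes 6 counterexamples.

Answer: 6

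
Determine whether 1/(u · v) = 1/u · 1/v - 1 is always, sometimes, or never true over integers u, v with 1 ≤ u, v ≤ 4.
The claim fails for every pair in the range. For instance at (u, v) = (2, 4): LHS = 1/8, RHS = -7/8.

Answer: Never true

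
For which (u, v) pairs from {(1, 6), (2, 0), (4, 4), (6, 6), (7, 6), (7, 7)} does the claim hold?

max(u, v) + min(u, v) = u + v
Testing each pair:
(1, 6): LHS = 7, RHS = 7 → holds
(2, 0): LHS = 2, RHS = 2 → holds
(4, 4): LHS = 8, RHS = 8 → holds
(6, 6): LHS = 12, RHS = 12 → holds
(7, 6): LHS = 13, RHS = 13 → holds
(7, 7): LHS = 14, RHS = 14 → holds

Every pair satisfies the claim.

Answer: All pairs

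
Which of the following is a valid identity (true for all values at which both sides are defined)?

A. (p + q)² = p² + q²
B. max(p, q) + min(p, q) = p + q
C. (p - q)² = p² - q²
A: fails at (2, 7) — LHS = 81, RHS = 53.
B: holds — e.g. at (2, 2), both sides equal 4.
C: fails at (1, 4) — LHS = 9, RHS = -15.

Answer: B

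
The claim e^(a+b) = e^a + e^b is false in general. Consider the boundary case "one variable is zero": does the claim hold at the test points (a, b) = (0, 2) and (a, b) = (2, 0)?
No, fails at both test points

At (0, 2): LHS = e^2 ≈ 7.389 ≠ RHS = 1 + e^2 ≈ 8.389
At (2, 0): LHS = e^2 ≈ 7.389 ≠ RHS = 1 + e^2 ≈ 8.389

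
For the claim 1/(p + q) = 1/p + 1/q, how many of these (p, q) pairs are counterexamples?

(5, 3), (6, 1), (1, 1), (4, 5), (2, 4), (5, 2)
6

Testing each pair:
(5, 3): LHS = 1/8, RHS = 8/15 → counterexample
(6, 1): LHS = 1/7, RHS = 7/6 → counterexample
(1, 1): LHS = 1/2, RHS = 2 → counterexample
(4, 5): LHS = 1/9, RHS = 9/20 → counterexample
(2, 4): LHS = 1/6, RHS = 3/4 → counterexample
(5, 2): LHS = 1/7, RHS = 7/10 → counterexample

That makes 6 counterexamples.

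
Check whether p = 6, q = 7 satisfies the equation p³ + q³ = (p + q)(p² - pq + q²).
Holds

Substituting p = 6, q = 7:

LHS = 6³ + 7³ = 559
RHS = (6 + 7)(6² - 6·7 + 7²) = 559

LHS = RHS, so the equation holds at this point.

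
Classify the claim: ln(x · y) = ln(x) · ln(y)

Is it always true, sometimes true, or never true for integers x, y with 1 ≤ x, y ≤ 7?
It holds at (x, y) = (1, 1) (both sides equal 0), but fails at (x, y) = (7, 4) (LHS = ln(28) ≈ 3.332, RHS = ln(4)·ln(7) ≈ 2.698).

Answer: Sometimes true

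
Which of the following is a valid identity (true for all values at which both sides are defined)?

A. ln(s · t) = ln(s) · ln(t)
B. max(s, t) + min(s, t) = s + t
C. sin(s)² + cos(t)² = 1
B

A: fails at (1, 5) — LHS = ln(5) ≈ 1.609, RHS = 0.
B: holds — e.g. at (3, 7), both sides equal 10.
C: fails at (1, 4) — LHS = cos(4)² + sin(1)² ≈ 1.135, RHS = 1.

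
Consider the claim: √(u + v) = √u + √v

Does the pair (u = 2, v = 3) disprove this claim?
Yes

Substituting u = 2, v = 3:
LHS = √(2 + 3) = √(5) ≈ 2.236
RHS = √2 + √3 = √(2) + √(3) ≈ 3.146

Since LHS ≠ RHS, this pair disproves the claim.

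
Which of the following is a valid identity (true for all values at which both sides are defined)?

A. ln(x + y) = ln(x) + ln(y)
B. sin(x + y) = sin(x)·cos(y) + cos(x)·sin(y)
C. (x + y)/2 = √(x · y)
B

A: fails at (2, 5) — LHS = ln(7) ≈ 1.946, RHS = ln(2) + ln(5) ≈ 2.303.
B: holds — e.g. at (4, 6), both sides equal sin(10) ≈ -0.544.
C: fails at (6, 7) — LHS = 13/2, RHS = √(42) ≈ 6.481.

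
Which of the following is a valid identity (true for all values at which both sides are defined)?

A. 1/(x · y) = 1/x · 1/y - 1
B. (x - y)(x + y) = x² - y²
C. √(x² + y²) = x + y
B

A: fails at (2, 7) — LHS = 1/14, RHS = -13/14.
B: holds — e.g. at (2, 4), both sides equal -12.
C: fails at (2, 7) — LHS = √(53) ≈ 7.28, RHS = 9.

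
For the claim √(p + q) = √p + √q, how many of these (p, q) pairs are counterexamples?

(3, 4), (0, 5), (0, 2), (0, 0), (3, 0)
Testing each pair:
(3, 4): LHS = √(7) ≈ 2.646, RHS = √(3) + 2 ≈ 3.732 → counterexample
(0, 5): LHS = √(5) ≈ 2.236, RHS = √(5) ≈ 2.236 → satisfies claim
(0, 2): LHS = √(2) ≈ 1.414, RHS = √(2) ≈ 1.414 → satisfies claim
(0, 0): LHS = 0, RHS = 0 → satisfies claim
(3, 0): LHS = √(3) ≈ 1.732, RHS = √(3) ≈ 1.732 → satisfies claim

That makes 1 counterexample.

Answer: 1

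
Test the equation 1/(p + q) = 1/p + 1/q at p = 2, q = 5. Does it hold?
Substituting p = 2, q = 5:

LHS = 1/(2 + 5) = 1/7
RHS = 1/2 + 1/5 = 7/10

LHS ≠ RHS, so the equation does not hold at this point.

Answer: Fails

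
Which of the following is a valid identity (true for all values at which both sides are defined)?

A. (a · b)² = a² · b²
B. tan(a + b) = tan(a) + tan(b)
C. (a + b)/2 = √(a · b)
A: holds — e.g. at (5, 5), both sides equal 625.
B: fails at (1, 4) — LHS = tan(5) ≈ -3.381, RHS = tan(4) + tan(1) ≈ 2.715.
C: fails at (4, 6) — LHS = 5, RHS = 2·√(6) ≈ 4.899.

Answer: A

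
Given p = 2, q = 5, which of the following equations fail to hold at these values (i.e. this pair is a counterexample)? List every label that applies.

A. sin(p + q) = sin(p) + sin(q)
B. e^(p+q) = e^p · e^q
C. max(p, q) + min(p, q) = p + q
Evaluating each claim at the given values:
A. LHS = sin(7) ≈ 0.657, RHS = sin(5) + sin(2) ≈ -0.04963 → fails here (LHS ≠ RHS)
B. LHS = e^7 ≈ 1097, RHS = e^7 ≈ 1097 → holds here (LHS = RHS)
C. LHS = 7, RHS = 7 → holds here (LHS = RHS)

Answer: A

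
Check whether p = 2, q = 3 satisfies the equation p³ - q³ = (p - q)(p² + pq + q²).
Holds

Substituting p = 2, q = 3:

LHS = 2³ - 3³ = -19
RHS = (2 - 3)(2² + 2·3 + 3²) = -19

LHS = RHS, so the equation holds at this point.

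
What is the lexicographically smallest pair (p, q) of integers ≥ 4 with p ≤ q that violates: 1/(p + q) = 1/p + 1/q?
(p, q) = (4, 4)

Substituting (4, 4) into the claim:
LHS = 1/(4 + 4) = 1/8
RHS = 1/4 + 1/4 = 1/2

Since LHS ≠ RHS, this pair disproves the claim, and no lexicographically smaller pair (p ≤ q, integers ≥ 4) does.

For instance (5, 6) is also a counterexample (LHS = 1/11, RHS = 11/30), but it's lexicographically larger.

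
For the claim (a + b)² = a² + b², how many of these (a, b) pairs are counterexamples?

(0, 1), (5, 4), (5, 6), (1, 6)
3

Testing each pair:
(0, 1): LHS = 1, RHS = 1 → satisfies claim
(5, 4): LHS = 81, RHS = 41 → counterexample
(5, 6): LHS = 121, RHS = 61 → counterexample
(1, 6): LHS = 49, RHS = 37 → counterexample

That makes 3 counterexamples.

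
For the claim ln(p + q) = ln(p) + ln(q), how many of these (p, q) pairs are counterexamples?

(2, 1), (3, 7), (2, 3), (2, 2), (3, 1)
4

Testing each pair:
(2, 1): LHS = ln(3) ≈ 1.099, RHS = ln(2) ≈ 0.6931 → counterexample
(3, 7): LHS = ln(10) ≈ 2.303, RHS = ln(3) + ln(7) ≈ 3.045 → counterexample
(2, 3): LHS = ln(5) ≈ 1.609, RHS = ln(2) + ln(3) ≈ 1.792 → counterexample
(2, 2): LHS = ln(4) ≈ 1.386, RHS = 2·ln(2) ≈ 1.386 → satisfies claim
(3, 1): LHS = ln(4) ≈ 1.386, RHS = ln(3) ≈ 1.099 → counterexample

That makes 4 counterexamples.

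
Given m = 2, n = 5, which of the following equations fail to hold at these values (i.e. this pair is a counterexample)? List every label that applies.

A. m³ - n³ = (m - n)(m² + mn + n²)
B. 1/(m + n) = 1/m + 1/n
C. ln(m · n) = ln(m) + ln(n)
B

Evaluating each claim at the given values:
A. LHS = -117, RHS = -117 → holds here (LHS = RHS)
B. LHS = 1/7, RHS = 7/10 → fails here (LHS ≠ RHS)
C. LHS = ln(10) ≈ 2.303, RHS = ln(2) + ln(5) ≈ 2.303 → holds here (LHS = RHS)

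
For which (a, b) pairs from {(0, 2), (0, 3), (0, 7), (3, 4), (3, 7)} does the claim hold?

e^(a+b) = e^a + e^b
Testing each pair:
(0, 2): LHS = e^2 ≈ 7.389, RHS = 1 + e^2 ≈ 8.389 → fails
(0, 3): LHS = e^3 ≈ 20.09, RHS = 1 + e^3 ≈ 21.09 → fails
(0, 7): LHS = e^7 ≈ 1097, RHS = 1 + e^7 ≈ 1098 → fails
(3, 4): LHS = e^7 ≈ 1097, RHS = e^3 + e^4 ≈ 74.68 → fails
(3, 7): LHS = e^10 ≈ 22026.5, RHS = e^3 + e^7 ≈ 1117 → fails

No pair satisfies the claim.

Answer: None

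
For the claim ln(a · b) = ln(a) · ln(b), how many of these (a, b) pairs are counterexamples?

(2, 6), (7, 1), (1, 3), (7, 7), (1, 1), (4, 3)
Testing each pair:
(2, 6): LHS = ln(12) ≈ 2.485, RHS = ln(2)·ln(6) ≈ 1.242 → counterexample
(7, 1): LHS = ln(7) ≈ 1.946, RHS = 0 → counterexample
(1, 3): LHS = ln(3) ≈ 1.099, RHS = 0 → counterexample
(7, 7): LHS = ln(49) ≈ 3.892, RHS = ln(7)² ≈ 3.787 → counterexample
(1, 1): LHS = 0, RHS = 0 → satisfies claim
(4, 3): LHS = ln(12) ≈ 2.485, RHS = ln(3)·ln(4) ≈ 1.523 → counterexample

That makes 5 counterexamples.

Answer: 5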